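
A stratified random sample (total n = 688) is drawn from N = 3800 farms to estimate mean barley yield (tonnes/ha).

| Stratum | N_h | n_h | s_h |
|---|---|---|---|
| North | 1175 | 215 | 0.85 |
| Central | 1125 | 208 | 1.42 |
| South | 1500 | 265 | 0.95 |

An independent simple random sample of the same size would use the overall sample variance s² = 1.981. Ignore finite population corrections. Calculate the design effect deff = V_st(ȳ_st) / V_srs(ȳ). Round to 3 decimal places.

V̂(ȳ_st) = Σ W_h² s_h²/n_h, with W_h = N_h/N and N = 3800:
  stratum North: (1175/3800)²·0.85²/215 = 0.000321298
  stratum Central: (1125/3800)²·1.42²/208 = 0.000849672
  stratum South: (1500/3800)²·0.95²/265 = 0.00053066
V_st = 0.00170163
V_srs = s²/n = 1.981/688 = 0.00287936
deff = V_st / V_srs = 0.00170163/0.00287936 = 0.5910

deff ≈ 0.591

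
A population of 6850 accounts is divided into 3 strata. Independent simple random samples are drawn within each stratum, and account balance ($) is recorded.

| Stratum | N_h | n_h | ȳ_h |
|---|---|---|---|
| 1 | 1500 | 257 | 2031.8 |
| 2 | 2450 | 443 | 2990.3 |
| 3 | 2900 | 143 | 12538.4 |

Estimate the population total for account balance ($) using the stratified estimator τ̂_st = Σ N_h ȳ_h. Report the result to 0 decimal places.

τ̂_st = Σ N_h ȳ_h = 1500·2031.8 + 2450·2990.3 + 2900·12538.4 = 46735295

τ̂_st ≈ 46735295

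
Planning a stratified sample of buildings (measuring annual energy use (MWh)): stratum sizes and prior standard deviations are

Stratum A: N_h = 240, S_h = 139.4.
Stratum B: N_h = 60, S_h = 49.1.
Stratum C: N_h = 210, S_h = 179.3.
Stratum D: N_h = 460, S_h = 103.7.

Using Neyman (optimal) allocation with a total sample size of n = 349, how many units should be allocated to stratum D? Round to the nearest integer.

137

Neyman allocation: n_h = n · N_h S_h / Σ N_i S_i, with n = 349.
  stratum A: N_h·S_h = 240·139.4 = 33456.00
  stratum B: N_h·S_h = 60·49.1 = 2946.00
  stratum C: N_h·S_h = 210·179.3 = 37653.00
  stratum D: N_h·S_h = 460·103.7 = 47702.00
Σ N_h S_h = 121757.00
n for stratum D = 349·47702.00/121757.00 = 136.731 → 137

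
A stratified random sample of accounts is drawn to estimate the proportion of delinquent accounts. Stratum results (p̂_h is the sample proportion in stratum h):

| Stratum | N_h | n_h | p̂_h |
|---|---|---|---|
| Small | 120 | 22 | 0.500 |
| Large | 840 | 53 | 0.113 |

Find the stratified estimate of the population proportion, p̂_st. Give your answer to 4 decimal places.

N = 960; stratum weights W_h = N_h/N.
p̂_st = Σ W_h p̂_h = (120·0.500 + 840·0.113)/960 = 0.16138

p̂_st ≈ 0.1614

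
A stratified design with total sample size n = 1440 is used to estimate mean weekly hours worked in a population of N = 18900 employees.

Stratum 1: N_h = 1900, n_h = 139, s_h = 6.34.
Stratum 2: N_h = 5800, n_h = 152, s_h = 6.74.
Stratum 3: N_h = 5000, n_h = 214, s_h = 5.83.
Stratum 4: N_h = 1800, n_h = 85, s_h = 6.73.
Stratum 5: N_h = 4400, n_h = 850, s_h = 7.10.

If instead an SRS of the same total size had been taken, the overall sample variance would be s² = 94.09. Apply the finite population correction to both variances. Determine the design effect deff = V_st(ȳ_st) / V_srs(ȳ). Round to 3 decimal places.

deff ≈ 0.794

V̂(ȳ_st) = Σ W_h² (1 − n_h/N_h) s_h²/n_h, with W_h = N_h/N and N = 18900:
  stratum 1: (1900/18900)²·(1 − 139/1900)·6.34²/139 = 0.00270865
  stratum 2: (5800/18900)²·(1 − 152/5800)·6.74²/152 = 0.0274079
  stratum 3: (5000/18900)²·(1 − 214/5000)·5.83²/214 = 0.01064
  stratum 4: (1800/18900)²·(1 − 85/1800)·6.73²/85 = 0.00460494
  stratum 5: (4400/18900)²·(1 − 850/4400)·7.10²/850 = 0.00259331
V_st = 0.0479548
V_srs = (1 − 1440/18900)·94.09/1440 = 0.060362
deff = V_st / V_srs = 0.0479548/0.060362 = 0.7945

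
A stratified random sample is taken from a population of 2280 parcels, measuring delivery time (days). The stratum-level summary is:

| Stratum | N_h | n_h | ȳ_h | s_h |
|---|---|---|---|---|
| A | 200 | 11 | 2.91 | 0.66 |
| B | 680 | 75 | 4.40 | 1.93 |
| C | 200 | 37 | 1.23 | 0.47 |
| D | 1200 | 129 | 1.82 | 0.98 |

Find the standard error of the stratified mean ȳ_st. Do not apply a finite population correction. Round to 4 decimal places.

V̂(ȳ_st) = Σ W_h² s_h²/n_h, with W_h = N_h/N and N = 2280:
  stratum A: (200/2280)²·0.66²/11 = 0.000304709
  stratum B: (680/2280)²·1.93²/75 = 0.00441775
  stratum C: (200/2280)²·0.47²/37 = 4.59393e-05
  stratum D: (1200/2280)²·0.98²/129 = 0.00206232
V̂(ȳ_st) = 0.00683072
SE(ȳ_st) = √0.00683072 = 0.0826482

SE(ȳ_st) ≈ 0.0826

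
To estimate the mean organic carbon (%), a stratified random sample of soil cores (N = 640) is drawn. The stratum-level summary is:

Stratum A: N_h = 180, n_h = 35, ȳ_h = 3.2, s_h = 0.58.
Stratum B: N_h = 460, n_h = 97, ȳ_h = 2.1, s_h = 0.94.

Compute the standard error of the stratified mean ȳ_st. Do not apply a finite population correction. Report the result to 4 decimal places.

V̂(ȳ_st) = Σ W_h² s_h²/n_h, with W_h = N_h/N and N = 640:
  stratum A: (180/640)²·0.58²/35 = 0.000760279
  stratum B: (460/640)²·0.94²/97 = 0.00470587
V̂(ȳ_st) = 0.00546615
SE(ȳ_st) = √0.00546615 = 0.0739334

SE(ȳ_st) ≈ 0.0739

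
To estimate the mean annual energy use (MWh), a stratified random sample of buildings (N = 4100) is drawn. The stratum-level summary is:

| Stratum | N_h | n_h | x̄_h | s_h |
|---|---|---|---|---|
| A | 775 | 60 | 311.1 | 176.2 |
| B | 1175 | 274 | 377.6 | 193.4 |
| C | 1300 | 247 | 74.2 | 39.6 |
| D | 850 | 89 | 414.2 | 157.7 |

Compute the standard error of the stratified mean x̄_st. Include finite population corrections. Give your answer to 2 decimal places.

V̂(x̄_st) = Σ W_h² (1 − n_h/N_h) s_h²/n_h, with W_h = N_h/N and N = 4100:
  stratum A: (775/4100)²·(1 − 60/775)·176.2²/60 = 17.0569
  stratum B: (1175/4100)²·(1 − 274/1175)·193.4²/274 = 8.59721
  stratum C: (1300/4100)²·(1 − 247/1300)·39.6²/247 = 0.517008
  stratum D: (850/4100)²·(1 − 89/850)·157.7²/89 = 10.7525
V̂(x̄_st) = 36.9236
SE(x̄_st) = √36.9236 = 6.07648

SE(x̄_st) ≈ 6.08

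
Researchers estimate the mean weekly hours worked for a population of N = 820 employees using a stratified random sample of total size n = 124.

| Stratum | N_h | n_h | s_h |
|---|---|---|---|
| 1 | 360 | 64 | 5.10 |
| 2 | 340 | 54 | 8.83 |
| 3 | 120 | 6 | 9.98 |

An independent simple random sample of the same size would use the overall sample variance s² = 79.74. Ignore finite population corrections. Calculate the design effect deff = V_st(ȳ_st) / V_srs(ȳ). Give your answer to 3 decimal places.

deff ≈ 1.061

V̂(ȳ_st) = Σ W_h² s_h²/n_h, with W_h = N_h/N and N = 820:
  stratum 1: (360/820)²·5.10²/64 = 0.0783317
  stratum 2: (340/820)²·8.83²/54 = 0.248232
  stratum 3: (120/820)²·9.98²/6 = 0.355504
V_st = 0.682068
V_srs = s²/n = 79.74/124 = 0.643065
deff = V_st / V_srs = 0.682068/0.643065 = 1.0607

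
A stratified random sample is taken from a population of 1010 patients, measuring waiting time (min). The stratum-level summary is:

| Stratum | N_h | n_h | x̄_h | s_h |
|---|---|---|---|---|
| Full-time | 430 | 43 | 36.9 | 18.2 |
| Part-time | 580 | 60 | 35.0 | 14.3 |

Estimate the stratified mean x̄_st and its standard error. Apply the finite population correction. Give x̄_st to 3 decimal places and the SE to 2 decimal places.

x̄_st ≈ 35.809, SE ≈ 1.50

x̄_st = Σ W_h x̄_h = (430·36.9 + 580·35.0)/1010 = 35.80891
V̂(x̄_st) = Σ W_h² (1 − n_h/N_h) s_h²/n_h, with W_h = N_h/N and N = 1010:
  stratum Full-time: (430/1010)²·(1 − 43/430)·18.2²/43 = 1.25664
  stratum Part-time: (580/1010)²·(1 − 60/580)·14.3²/60 = 1.00765
V̂(x̄_st) = 2.26429
SE(x̄_st) = √2.26429 = 1.50476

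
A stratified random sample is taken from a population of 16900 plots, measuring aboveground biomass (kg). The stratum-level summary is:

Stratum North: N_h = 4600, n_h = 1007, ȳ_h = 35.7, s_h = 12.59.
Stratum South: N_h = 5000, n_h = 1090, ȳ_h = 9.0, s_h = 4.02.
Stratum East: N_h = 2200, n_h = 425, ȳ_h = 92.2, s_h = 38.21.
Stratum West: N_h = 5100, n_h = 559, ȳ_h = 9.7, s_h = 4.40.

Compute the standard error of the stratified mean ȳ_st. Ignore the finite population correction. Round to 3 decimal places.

V̂(ȳ_st) = Σ W_h² s_h²/n_h, with W_h = N_h/N and N = 16900:
  stratum North: (4600/16900)²·12.59²/1007 = 0.0116618
  stratum South: (5000/16900)²·4.02²/1090 = 0.00129775
  stratum East: (2200/16900)²·38.21²/425 = 0.0582153
  stratum West: (5100/16900)²·4.40²/559 = 0.00315399
V̂(ȳ_st) = 0.0743288
SE(ȳ_st) = √0.0743288 = 0.272633

SE(ȳ_st) ≈ 0.273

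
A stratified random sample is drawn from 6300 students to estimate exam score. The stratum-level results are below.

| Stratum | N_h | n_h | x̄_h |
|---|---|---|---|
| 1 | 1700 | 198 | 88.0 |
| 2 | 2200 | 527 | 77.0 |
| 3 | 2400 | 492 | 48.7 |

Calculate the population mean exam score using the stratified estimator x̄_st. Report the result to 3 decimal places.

x̄_st ≈ 69.187

N = Σ N_h = 6300. Stratum weights W_h = N_h/N.
x̄_st = (1700·88.0 + 2200·77.0 + 2400·48.7) / 6300 = 69.18730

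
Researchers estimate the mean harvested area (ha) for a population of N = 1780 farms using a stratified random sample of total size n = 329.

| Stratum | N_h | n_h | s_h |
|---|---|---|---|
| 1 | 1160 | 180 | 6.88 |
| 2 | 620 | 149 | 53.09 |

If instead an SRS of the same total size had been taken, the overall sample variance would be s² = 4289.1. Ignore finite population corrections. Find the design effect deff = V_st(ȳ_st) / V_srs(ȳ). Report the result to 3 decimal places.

V̂(ȳ_st) = Σ W_h² s_h²/n_h, with W_h = N_h/N and N = 1780:
  stratum 1: (1160/1780)²·6.88²/180 = 0.111681
  stratum 2: (620/1780)²·53.09²/149 = 2.295
V_st = 2.40668
V_srs = s²/n = 4289.1/329 = 13.0368
deff = V_st / V_srs = 2.40668/13.0368 = 0.1846

deff ≈ 0.185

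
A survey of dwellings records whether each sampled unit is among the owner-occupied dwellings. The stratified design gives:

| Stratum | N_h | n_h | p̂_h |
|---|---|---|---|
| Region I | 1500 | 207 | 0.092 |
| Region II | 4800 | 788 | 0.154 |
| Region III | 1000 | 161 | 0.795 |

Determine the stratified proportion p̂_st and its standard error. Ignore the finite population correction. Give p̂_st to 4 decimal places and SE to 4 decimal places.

N = 7300; stratum weights W_h = N_h/N.
p̂_st = Σ W_h p̂_h = (1500·0.092 + 4800·0.154 + 1000·0.795)/7300 = 0.22907
V̂(p̂_st) = Σ W_h² p̂_h(1−p̂_h)/(n_h−1):
  stratum Region I: (1500/7300)²·0.092·0.908/206 = 1.71216e-05
  stratum Region II: (4800/7300)²·0.154·0.846/787 = 7.15736e-05
  stratum Region III: (1000/7300)²·0.795·0.205/160 = 1.91142e-05
V̂(p̂_st) = 0.000107809; SE = √V̂ = 0.0103831

p̂_st ≈ 0.2291, SE ≈ 0.0104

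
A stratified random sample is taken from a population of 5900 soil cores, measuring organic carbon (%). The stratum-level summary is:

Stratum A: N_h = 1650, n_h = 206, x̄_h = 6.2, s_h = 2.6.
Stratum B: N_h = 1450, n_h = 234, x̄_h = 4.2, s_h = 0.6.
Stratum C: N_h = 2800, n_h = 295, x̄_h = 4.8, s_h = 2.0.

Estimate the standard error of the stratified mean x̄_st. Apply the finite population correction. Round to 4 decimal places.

V̂(x̄_st) = Σ W_h² (1 − n_h/N_h) s_h²/n_h, with W_h = N_h/N and N = 5900:
  stratum A: (1650/5900)²·(1 − 206/1650)·2.6²/206 = 0.00224609
  stratum B: (1450/5900)²·(1 − 234/1450)·0.6²/234 = 7.79263e-05
  stratum C: (2800/5900)²·(1 − 295/2800)·2.0²/295 = 0.00273212
V̂(x̄_st) = 0.00505613
SE(x̄_st) = √0.00505613 = 0.0711065

SE(x̄_st) ≈ 0.0711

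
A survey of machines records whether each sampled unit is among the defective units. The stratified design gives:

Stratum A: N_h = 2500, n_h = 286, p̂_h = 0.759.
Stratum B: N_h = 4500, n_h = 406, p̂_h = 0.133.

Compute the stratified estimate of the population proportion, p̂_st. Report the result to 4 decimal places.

N = 7000; stratum weights W_h = N_h/N.
p̂_st = Σ W_h p̂_h = (2500·0.759 + 4500·0.133)/7000 = 0.35657

p̂_st ≈ 0.3566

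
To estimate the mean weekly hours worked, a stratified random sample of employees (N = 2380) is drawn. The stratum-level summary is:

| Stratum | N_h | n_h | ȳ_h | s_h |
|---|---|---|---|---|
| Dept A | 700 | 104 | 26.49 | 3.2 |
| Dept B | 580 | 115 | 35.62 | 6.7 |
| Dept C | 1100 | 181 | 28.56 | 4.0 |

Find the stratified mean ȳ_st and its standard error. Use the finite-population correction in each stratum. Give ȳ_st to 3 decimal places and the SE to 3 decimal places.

ȳ_st ≈ 29.672, SE ≈ 0.204

ȳ_st = Σ W_h ȳ_h = (700·26.49 + 580·35.62 + 1100·28.56)/2380 = 29.67168
V̂(ȳ_st) = Σ W_h² (1 − n_h/N_h) s_h²/n_h, with W_h = N_h/N and N = 2380:
  stratum Dept A: (700/2380)²·(1 − 104/700)·3.2²/104 = 0.00725199
  stratum Dept B: (580/2380)²·(1 − 115/580)·6.7²/115 = 0.0185857
  stratum Dept C: (1100/2380)²·(1 − 181/1100)·4.0²/181 = 0.015776
V̂(ȳ_st) = 0.0416136
SE(ȳ_st) = √0.0416136 = 0.203994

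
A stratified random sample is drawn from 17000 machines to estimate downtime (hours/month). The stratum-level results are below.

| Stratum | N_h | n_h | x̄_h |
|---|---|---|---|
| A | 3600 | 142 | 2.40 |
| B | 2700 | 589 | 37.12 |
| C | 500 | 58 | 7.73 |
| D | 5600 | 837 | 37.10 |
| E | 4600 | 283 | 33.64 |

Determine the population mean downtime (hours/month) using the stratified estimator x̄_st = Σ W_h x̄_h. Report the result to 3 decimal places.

x̄_st ≈ 27.955

N = Σ N_h = 17000. Stratum weights W_h = N_h/N.
x̄_st = (3600·2.40 + 2700·37.12 + 500·7.73 + 5600·37.10 + 4600·33.64) / 17000 = 27.95488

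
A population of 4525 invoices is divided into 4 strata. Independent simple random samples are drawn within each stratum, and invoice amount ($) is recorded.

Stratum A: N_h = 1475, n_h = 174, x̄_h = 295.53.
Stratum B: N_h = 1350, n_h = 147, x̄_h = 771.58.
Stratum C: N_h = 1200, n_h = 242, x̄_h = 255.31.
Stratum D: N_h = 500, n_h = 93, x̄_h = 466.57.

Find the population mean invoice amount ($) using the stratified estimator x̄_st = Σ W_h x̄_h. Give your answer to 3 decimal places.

x̄_st ≈ 445.789

N = Σ N_h = 4525. Stratum weights W_h = N_h/N.
x̄_st = (1475·295.53 + 1350·771.58 + 1200·255.31 + 500·466.57) / 4525 = 445.78934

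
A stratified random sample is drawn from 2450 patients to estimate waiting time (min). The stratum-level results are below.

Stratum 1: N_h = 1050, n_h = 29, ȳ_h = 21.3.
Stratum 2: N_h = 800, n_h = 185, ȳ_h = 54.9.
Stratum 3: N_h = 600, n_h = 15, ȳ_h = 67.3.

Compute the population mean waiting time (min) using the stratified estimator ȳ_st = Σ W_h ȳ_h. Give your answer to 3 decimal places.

N = Σ N_h = 2450. Stratum weights W_h = N_h/N.
ȳ_st = (1050·21.3 + 800·54.9 + 600·67.3) / 2450 = 43.53673

ȳ_st ≈ 43.537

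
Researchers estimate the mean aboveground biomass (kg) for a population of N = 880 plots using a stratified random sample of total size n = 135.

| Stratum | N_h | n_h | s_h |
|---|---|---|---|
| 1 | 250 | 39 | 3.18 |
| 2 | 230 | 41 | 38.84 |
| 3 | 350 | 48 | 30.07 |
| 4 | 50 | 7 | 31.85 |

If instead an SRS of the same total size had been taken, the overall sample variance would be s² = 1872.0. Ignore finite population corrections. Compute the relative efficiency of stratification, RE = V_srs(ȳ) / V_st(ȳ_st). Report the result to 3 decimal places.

V̂(ȳ_st) = Σ W_h² s_h²/n_h, with W_h = N_h/N and N = 880:
  stratum 1: (250/880)²·3.18²/39 = 0.0209269
  stratum 2: (230/880)²·38.84²/41 = 2.51342
  stratum 3: (350/880)²·30.07²/48 = 2.97986
  stratum 4: (50/880)²·31.85²/7 = 0.467838
V_st = 5.98205
V_srs = s²/n = 1872.0/135 = 13.8667
Relative efficiency = V_srs / V_st = 13.8667/5.98205 = 2.3180

RE ≈ 2.318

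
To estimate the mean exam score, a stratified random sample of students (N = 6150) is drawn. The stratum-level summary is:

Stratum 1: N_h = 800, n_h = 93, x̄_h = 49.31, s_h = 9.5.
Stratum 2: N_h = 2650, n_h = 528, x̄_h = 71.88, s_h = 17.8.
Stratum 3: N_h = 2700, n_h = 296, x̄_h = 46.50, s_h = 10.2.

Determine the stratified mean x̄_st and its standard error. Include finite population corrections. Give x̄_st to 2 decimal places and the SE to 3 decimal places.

x̄_st ≈ 57.80, SE ≈ 0.405

x̄_st = Σ W_h x̄_h = (800·49.31 + 2650·71.88 + 2700·46.50)/6150 = 57.80163
V̂(x̄_st) = Σ W_h² (1 − n_h/N_h) s_h²/n_h, with W_h = N_h/N and N = 6150:
  stratum 1: (800/6150)²·(1 − 93/800)·9.5²/93 = 0.0145119
  stratum 2: (2650/6150)²·(1 − 528/2650)·17.8²/528 = 0.0892169
  stratum 3: (2700/6150)²·(1 − 296/2700)·10.2²/296 = 0.0603193
V̂(x̄_st) = 0.164048
SE(x̄_st) = √0.164048 = 0.405029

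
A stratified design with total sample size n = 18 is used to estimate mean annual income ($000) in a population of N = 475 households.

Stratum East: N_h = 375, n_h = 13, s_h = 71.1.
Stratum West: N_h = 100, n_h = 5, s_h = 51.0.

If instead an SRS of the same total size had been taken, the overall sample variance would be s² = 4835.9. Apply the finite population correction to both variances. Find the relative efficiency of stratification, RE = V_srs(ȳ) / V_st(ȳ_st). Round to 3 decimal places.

RE ≈ 1.010

V̂(ȳ_st) = Σ W_h² (1 − n_h/N_h) s_h²/n_h, with W_h = N_h/N and N = 475:
  stratum East: (375/475)²·(1 − 13/375)·71.1²/13 = 233.964
  stratum West: (100/475)²·(1 − 5/100)·51.0²/5 = 21.9032
V_st = 255.867
V_srs = (1 − 18/475)·4835.9/18 = 258.48
Relative efficiency = V_srs / V_st = 258.48/255.867 = 1.0102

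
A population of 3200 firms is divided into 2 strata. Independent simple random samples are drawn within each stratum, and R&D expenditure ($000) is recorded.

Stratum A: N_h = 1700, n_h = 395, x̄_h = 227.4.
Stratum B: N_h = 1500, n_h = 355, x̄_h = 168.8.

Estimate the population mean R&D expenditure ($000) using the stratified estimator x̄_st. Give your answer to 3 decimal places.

N = Σ N_h = 3200. Stratum weights W_h = N_h/N.
x̄_st = (1700·227.4 + 1500·168.8) / 3200 = 199.93125

x̄_st ≈ 199.931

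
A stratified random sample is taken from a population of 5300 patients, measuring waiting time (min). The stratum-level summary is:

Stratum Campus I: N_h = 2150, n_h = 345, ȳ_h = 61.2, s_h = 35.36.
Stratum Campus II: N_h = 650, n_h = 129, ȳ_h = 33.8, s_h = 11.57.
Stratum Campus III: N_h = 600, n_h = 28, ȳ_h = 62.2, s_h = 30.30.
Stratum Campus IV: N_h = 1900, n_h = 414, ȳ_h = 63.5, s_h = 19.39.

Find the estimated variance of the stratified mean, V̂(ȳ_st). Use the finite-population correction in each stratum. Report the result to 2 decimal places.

V̂(ȳ_st) ≈ 1.01

V̂(ȳ_st) = Σ W_h² (1 − n_h/N_h) s_h²/n_h, with W_h = N_h/N and N = 5300:
  stratum Campus I: (2150/5300)²·(1 − 345/2150)·35.36²/345 = 0.50069
  stratum Campus II: (650/5300)²·(1 − 129/650)·11.57²/129 = 0.0125105
  stratum Campus III: (600/5300)²·(1 − 28/600)·30.30²/28 = 0.400611
  stratum Campus IV: (1900/5300)²·(1 − 414/1900)·19.39²/414 = 0.0912801
V̂(ȳ_st) = 1.00509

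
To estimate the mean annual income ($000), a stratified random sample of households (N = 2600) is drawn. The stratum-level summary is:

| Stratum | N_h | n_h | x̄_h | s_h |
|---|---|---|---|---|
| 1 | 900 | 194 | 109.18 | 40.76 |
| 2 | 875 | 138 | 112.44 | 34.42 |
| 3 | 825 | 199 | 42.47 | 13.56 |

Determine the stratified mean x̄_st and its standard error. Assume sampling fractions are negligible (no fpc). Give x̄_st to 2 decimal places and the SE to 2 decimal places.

x̄_st = Σ W_h x̄_h = (900·109.18 + 875·112.44 + 825·42.47)/2600 = 89.10952
V̂(x̄_st) = Σ W_h² s_h²/n_h, with W_h = N_h/N and N = 2600:
  stratum 1: (900/2600)²·40.76²/194 = 1.02614
  stratum 2: (875/2600)²·34.42²/138 = 0.972326
  stratum 3: (825/2600)²·13.56²/199 = 0.093031
V̂(x̄_st) = 2.09149
SE(x̄_st) = √2.09149 = 1.4462

x̄_st ≈ 89.11, SE ≈ 1.45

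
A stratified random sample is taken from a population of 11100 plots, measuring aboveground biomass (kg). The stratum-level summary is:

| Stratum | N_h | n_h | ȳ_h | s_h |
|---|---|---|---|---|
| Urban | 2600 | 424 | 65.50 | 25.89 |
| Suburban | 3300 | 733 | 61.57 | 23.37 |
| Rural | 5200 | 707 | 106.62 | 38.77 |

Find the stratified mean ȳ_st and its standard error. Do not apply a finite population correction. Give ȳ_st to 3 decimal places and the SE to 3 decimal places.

ȳ_st ≈ 83.595, SE ≈ 0.787

ȳ_st = Σ W_h ȳ_h = (2600·65.50 + 3300·61.57 + 5200·106.62)/11100 = 83.59505
V̂(ȳ_st) = Σ W_h² s_h²/n_h, with W_h = N_h/N and N = 11100:
  stratum Urban: (2600/11100)²·25.89²/424 = 0.0867359
  stratum Suburban: (3300/11100)²·23.37²/733 = 0.065856
  stratum Rural: (5200/11100)²·38.77²/707 = 0.466587
V̂(ȳ_st) = 0.619179
SE(ȳ_st) = √0.619179 = 0.786879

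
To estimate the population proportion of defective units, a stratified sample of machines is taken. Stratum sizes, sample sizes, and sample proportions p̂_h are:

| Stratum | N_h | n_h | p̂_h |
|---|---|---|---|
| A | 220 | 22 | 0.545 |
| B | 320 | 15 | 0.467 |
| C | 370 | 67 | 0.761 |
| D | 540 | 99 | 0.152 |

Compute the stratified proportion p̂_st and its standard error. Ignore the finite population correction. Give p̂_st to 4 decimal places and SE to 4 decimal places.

p̂_st ≈ 0.4365, SE ≈ 0.0387

N = 1450; stratum weights W_h = N_h/N.
p̂_st = Σ W_h p̂_h = (220·0.545 + 320·0.467 + 370·0.761 + 540·0.152)/1450 = 0.43654
V̂(p̂_st) = Σ W_h² p̂_h(1−p̂_h)/(n_h−1):
  stratum A: (220/1450)²·0.545·0.455/21 = 0.00027183
  stratum B: (320/1450)²·0.467·0.533/14 = 0.000865924
  stratum C: (370/1450)²·0.761·0.239/66 = 0.000179435
  stratum D: (540/1450)²·0.152·0.848/98 = 0.000182417
V̂(p̂_st) = 0.00149961; SE = √V̂ = 0.0387247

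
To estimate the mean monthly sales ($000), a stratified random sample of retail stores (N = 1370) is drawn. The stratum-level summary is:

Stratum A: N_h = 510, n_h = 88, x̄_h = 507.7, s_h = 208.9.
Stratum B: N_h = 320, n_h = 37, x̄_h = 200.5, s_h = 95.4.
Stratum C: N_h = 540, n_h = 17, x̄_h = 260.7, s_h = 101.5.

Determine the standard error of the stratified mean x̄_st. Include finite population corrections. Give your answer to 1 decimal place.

SE(x̄_st) ≈ 12.6

V̂(x̄_st) = Σ W_h² (1 − n_h/N_h) s_h²/n_h, with W_h = N_h/N and N = 1370:
  stratum A: (510/1370)²·(1 − 88/510)·208.9²/88 = 56.8638
  stratum B: (320/1370)²·(1 − 37/320)·95.4²/37 = 11.8683
  stratum C: (540/1370)²·(1 − 17/540)·101.5²/17 = 91.188
V̂(x̄_st) = 159.92
SE(x̄_st) = √159.92 = 12.646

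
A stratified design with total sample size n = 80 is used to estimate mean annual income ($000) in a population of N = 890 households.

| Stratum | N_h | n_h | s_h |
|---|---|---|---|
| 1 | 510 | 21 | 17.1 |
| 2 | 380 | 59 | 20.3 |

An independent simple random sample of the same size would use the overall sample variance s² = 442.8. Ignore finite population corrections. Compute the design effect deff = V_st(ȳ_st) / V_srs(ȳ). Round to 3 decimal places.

V̂(ȳ_st) = Σ W_h² s_h²/n_h, with W_h = N_h/N and N = 890:
  stratum 1: (510/890)²·17.1²/21 = 4.57228
  stratum 2: (380/890)²·20.3²/59 = 1.27329
V_st = 5.84557
V_srs = s²/n = 442.8/80 = 5.535
deff = V_st / V_srs = 5.84557/5.535 = 1.0561

deff ≈ 1.056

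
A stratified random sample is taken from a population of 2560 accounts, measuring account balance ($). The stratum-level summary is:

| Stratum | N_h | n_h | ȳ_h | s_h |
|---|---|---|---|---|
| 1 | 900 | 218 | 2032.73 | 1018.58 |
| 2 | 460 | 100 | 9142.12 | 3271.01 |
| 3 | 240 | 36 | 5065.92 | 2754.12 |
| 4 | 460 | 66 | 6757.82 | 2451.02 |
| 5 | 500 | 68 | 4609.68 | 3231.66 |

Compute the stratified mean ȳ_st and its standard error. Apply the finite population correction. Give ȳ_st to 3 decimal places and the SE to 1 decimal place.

ȳ_st ≈ 4946.910, SE ≈ 110.9

ȳ_st = Σ W_h ȳ_h = (900·2032.73 + 460·9142.12 + 240·5065.92 + 460·6757.82 + 500·4609.68)/2560 = 4946.91023
V̂(ȳ_st) = Σ W_h² (1 − n_h/N_h) s_h²/n_h, with W_h = N_h/N and N = 2560:
  stratum 1: (900/2560)²·(1 − 218/900)·1018.58²/218 = 445.739
  stratum 2: (460/2560)²·(1 − 100/460)·3271.01²/100 = 2703.61
  stratum 3: (240/2560)²·(1 − 36/240)·2754.12²/36 = 1574.07
  stratum 4: (460/2560)²·(1 − 66/460)·2451.02²/66 = 2517.24
  stratum 5: (500/2560)²·(1 − 68/500)·3231.66²/68 = 5061.93
V̂(ȳ_st) = 12302.6
SE(ȳ_st) = √12302.6 = 110.917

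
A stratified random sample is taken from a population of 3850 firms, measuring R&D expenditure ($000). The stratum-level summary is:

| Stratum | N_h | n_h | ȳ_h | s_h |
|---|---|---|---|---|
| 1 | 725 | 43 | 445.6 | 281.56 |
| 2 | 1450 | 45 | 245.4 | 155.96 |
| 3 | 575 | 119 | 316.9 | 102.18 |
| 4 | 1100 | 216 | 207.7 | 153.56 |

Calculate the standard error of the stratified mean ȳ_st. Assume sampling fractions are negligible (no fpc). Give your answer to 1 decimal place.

V̂(ȳ_st) = Σ W_h² s_h²/n_h, with W_h = N_h/N and N = 3850:
  stratum 1: (725/3850)²·281.56²/43 = 65.3775
  stratum 2: (1450/3850)²·155.96²/45 = 76.6705
  stratum 3: (575/3850)²·102.18²/119 = 1.95704
  stratum 4: (1100/3850)²·153.56²/216 = 8.91182
V̂(ȳ_st) = 152.917
SE(ȳ_st) = √152.917 = 12.366

SE(ȳ_st) ≈ 12.4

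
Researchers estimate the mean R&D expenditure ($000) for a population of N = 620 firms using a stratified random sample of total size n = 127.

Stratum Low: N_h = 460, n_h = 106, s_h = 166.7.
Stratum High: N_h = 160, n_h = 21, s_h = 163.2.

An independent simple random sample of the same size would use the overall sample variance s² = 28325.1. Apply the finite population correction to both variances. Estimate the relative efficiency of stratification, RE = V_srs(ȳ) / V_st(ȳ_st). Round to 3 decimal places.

V̂(ȳ_st) = Σ W_h² (1 − n_h/N_h) s_h²/n_h, with W_h = N_h/N and N = 620:
  stratum Low: (460/620)²·(1 − 106/460)·166.7²/106 = 111.056
  stratum High: (160/620)²·(1 − 21/160)·163.2²/21 = 73.3791
V_st = 184.435
V_srs = (1 − 127/620)·28325.1/127 = 177.347
Relative efficiency = V_srs / V_st = 177.347/184.435 = 0.9616

RE ≈ 0.962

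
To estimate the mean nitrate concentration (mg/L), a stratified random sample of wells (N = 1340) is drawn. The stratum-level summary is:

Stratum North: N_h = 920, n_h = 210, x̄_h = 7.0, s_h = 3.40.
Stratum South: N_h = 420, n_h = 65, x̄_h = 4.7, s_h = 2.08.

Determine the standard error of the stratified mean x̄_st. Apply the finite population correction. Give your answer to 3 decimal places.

SE(x̄_st) ≈ 0.160

V̂(x̄_st) = Σ W_h² (1 − n_h/N_h) s_h²/n_h, with W_h = N_h/N and N = 1340:
  stratum North: (920/1340)²·(1 − 210/920)·3.40²/210 = 0.0200251
  stratum South: (420/1340)²·(1 − 65/420)·2.08²/65 = 0.0055269
V̂(x̄_st) = 0.025552
SE(x̄_st) = √0.025552 = 0.15985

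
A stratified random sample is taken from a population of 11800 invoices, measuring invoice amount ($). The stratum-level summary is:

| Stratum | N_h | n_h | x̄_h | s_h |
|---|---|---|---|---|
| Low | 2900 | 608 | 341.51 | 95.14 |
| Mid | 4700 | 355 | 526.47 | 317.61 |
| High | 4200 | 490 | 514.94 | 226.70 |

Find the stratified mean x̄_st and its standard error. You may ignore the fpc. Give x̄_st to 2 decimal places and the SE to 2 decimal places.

x̄_st ≈ 476.91, SE ≈ 7.70

x̄_st = Σ W_h x̄_h = (2900·341.51 + 4700·526.47 + 4200·514.94)/11800 = 476.90983
V̂(x̄_st) = Σ W_h² s_h²/n_h, with W_h = N_h/N and N = 11800:
  stratum Low: (2900/11800)²·95.14²/608 = 0.899197
  stratum Mid: (4700/11800)²·317.61²/355 = 45.0808
  stratum High: (4200/11800)²·226.70²/490 = 13.2874
V̂(x̄_st) = 59.2675
SE(x̄_st) = √59.2675 = 7.69854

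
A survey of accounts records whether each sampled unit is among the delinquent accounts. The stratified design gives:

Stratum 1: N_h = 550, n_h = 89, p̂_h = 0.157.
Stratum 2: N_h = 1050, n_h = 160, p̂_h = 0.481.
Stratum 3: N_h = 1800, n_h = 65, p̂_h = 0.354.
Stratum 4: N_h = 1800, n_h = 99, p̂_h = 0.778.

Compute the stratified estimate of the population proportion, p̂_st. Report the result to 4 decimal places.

N = 5200; stratum weights W_h = N_h/N.
p̂_st = Σ W_h p̂_h = (550·0.157 + 1050·0.481 + 1800·0.354 + 1800·0.778)/5200 = 0.50558

p̂_st ≈ 0.5056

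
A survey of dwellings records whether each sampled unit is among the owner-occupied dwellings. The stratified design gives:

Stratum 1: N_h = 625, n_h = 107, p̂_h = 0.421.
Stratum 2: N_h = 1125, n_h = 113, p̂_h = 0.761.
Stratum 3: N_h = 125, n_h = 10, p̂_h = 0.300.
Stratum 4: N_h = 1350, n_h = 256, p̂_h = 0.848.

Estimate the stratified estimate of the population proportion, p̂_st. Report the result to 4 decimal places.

p̂_st ≈ 0.7137

N = 3225; stratum weights W_h = N_h/N.
p̂_st = Σ W_h p̂_h = (625·0.421 + 1125·0.761 + 125·0.300 + 1350·0.848)/3225 = 0.71366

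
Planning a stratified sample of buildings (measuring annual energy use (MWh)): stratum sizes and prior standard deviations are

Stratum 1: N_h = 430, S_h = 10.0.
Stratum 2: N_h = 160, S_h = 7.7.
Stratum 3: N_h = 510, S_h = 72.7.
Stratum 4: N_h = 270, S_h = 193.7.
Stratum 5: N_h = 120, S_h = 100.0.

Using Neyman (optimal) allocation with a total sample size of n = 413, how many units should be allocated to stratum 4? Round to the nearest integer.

Neyman allocation: n_h = n · N_h S_h / Σ N_i S_i, with n = 413.
  stratum 1: N_h·S_h = 430·10.0 = 4300.00
  stratum 2: N_h·S_h = 160·7.7 = 1232.00
  stratum 3: N_h·S_h = 510·72.7 = 37077.00
  stratum 4: N_h·S_h = 270·193.7 = 52299.00
  stratum 5: N_h·S_h = 120·100.0 = 12000.00
Σ N_h S_h = 106908.00
n for stratum 4 = 413·52299.00/106908.00 = 202.038 → 202

202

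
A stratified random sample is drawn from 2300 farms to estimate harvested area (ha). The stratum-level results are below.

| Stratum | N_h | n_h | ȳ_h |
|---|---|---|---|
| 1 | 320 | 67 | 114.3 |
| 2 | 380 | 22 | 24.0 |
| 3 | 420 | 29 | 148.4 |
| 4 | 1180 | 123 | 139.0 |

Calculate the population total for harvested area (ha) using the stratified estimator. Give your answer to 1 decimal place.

τ̂_st ≈ 272044.0

τ̂_st = Σ N_h ȳ_h = 320·114.3 + 380·24.0 + 420·148.4 + 1180·139.0 = 272044.0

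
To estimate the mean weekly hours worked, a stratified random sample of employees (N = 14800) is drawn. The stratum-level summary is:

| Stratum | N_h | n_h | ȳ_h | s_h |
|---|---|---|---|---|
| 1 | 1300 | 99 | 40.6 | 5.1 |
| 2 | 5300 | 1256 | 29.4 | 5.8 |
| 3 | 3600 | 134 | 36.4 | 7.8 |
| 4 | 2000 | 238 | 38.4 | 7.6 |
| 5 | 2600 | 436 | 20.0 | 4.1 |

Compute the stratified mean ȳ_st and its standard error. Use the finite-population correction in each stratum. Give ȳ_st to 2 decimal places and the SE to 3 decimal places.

ȳ_st = Σ W_h ȳ_h = (1300·40.6 + 5300·29.4 + 3600·36.4 + 2000·38.4 + 2600·20.0)/14800 = 31.65135
V̂(ȳ_st) = Σ W_h² (1 − n_h/N_h) s_h²/n_h, with W_h = N_h/N and N = 14800:
  stratum 1: (1300/14800)²·(1 − 99/1300)·5.1²/99 = 0.0018727
  stratum 2: (5300/14800)²·(1 − 1256/5300)·5.8²/1256 = 0.00262078
  stratum 3: (3600/14800)²·(1 − 134/3600)·7.8²/134 = 0.0258638
  stratum 4: (2000/14800)²·(1 − 238/2000)·7.6²/238 = 0.00390448
  stratum 5: (2600/14800)²·(1 − 436/2600)·4.1²/436 = 0.000990349
V̂(ȳ_st) = 0.0352521
SE(ȳ_st) = √0.0352521 = 0.187755

ȳ_st ≈ 31.65, SE ≈ 0.188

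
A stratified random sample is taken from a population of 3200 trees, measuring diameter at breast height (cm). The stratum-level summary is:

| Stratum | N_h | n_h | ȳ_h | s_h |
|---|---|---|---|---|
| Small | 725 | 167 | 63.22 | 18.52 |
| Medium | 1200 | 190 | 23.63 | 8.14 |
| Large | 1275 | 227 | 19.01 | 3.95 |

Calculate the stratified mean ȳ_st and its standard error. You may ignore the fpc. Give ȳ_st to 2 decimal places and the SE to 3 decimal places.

ȳ_st ≈ 30.76, SE ≈ 0.407

ȳ_st = Σ W_h ȳ_h = (725·63.22 + 1200·23.63 + 1275·19.01)/3200 = 30.75883
V̂(ȳ_st) = Σ W_h² s_h²/n_h, with W_h = N_h/N and N = 3200:
  stratum Small: (725/3200)²·18.52²/167 = 0.105425
  stratum Medium: (1200/3200)²·8.14²/190 = 0.0490408
  stratum Large: (1275/3200)²·3.95²/227 = 0.0109116
V̂(ȳ_st) = 0.165377
SE(ȳ_st) = √0.165377 = 0.406666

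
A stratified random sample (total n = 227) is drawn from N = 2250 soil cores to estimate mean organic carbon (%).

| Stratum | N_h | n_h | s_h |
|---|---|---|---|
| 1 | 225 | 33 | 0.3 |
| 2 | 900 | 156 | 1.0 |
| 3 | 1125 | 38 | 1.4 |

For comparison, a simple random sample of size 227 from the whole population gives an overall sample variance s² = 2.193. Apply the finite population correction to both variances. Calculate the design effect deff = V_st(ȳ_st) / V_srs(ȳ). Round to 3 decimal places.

deff ≈ 1.535

V̂(ȳ_st) = Σ W_h² (1 − n_h/N_h) s_h²/n_h, with W_h = N_h/N and N = 2250:
  stratum 1: (225/2250)²·(1 − 33/225)·0.3²/33 = 2.32727e-05
  stratum 2: (900/2250)²·(1 − 156/900)·1.0²/156 = 0.000847863
  stratum 3: (1125/2250)²·(1 − 38/1125)·1.4²/38 = 0.0124592
V_st = 0.0133303
V_srs = (1 − 227/2250)·2.193/227 = 0.00868613
deff = V_st / V_srs = 0.0133303/0.00868613 = 1.5347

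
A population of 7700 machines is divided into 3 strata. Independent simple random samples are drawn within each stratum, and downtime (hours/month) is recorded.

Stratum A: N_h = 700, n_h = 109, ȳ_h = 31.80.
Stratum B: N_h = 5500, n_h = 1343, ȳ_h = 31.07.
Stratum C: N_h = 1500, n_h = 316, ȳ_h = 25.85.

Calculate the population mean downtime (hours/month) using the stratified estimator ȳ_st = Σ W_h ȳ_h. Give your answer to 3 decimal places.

N = Σ N_h = 7700. Stratum weights W_h = N_h/N.
ȳ_st = (700·31.80 + 5500·31.07 + 1500·25.85) / 7700 = 30.11948

ȳ_st ≈ 30.119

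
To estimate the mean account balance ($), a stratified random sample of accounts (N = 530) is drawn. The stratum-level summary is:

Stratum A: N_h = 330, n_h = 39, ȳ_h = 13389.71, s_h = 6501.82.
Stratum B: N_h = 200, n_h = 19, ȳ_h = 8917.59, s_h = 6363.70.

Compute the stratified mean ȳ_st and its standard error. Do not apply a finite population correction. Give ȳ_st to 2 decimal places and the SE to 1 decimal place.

ȳ_st = Σ W_h ȳ_h = (330·13389.71 + 200·8917.59)/530 = 11702.11755
V̂(ȳ_st) = Σ W_h² s_h²/n_h, with W_h = N_h/N and N = 530:
  stratum A: (330/530)²·6501.82²/39 = 420225
  stratum B: (200/530)²·6363.70²/19 = 303511
V̂(ȳ_st) = 723735
SE(ȳ_st) = √723735 = 850.726

ȳ_st ≈ 11702.12, SE ≈ 850.7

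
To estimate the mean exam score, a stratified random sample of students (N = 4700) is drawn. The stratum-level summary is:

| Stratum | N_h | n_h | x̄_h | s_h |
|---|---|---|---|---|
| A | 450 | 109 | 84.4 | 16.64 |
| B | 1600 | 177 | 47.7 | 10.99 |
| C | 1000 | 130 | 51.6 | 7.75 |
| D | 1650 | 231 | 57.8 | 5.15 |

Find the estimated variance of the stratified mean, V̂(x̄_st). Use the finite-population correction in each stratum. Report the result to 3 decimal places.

V̂(x̄_st) = Σ W_h² (1 − n_h/N_h) s_h²/n_h, with W_h = N_h/N and N = 4700:
  stratum A: (450/4700)²·(1 − 109/450)·16.64²/109 = 0.0176462
  stratum B: (1600/4700)²·(1 − 177/1600)·10.99²/177 = 0.0703317
  stratum C: (1000/4700)²·(1 − 130/1000)·7.75²/130 = 0.0181963
  stratum D: (1650/4700)²·(1 − 231/1650)·5.15²/231 = 0.0121695
V̂(x̄_st) = 0.118344

V̂(x̄_st) ≈ 0.118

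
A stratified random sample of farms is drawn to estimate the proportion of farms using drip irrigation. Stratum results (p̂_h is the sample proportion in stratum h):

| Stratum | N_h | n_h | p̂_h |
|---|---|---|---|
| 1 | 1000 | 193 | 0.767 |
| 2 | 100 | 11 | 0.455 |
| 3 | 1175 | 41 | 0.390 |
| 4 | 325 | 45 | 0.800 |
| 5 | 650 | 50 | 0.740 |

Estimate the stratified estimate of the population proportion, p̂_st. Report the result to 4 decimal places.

p̂_st ≈ 0.6190

N = 3250; stratum weights W_h = N_h/N.
p̂_st = Σ W_h p̂_h = (1000·0.767 + 100·0.455 + 1175·0.390 + 325·0.800 + 650·0.740)/3250 = 0.61900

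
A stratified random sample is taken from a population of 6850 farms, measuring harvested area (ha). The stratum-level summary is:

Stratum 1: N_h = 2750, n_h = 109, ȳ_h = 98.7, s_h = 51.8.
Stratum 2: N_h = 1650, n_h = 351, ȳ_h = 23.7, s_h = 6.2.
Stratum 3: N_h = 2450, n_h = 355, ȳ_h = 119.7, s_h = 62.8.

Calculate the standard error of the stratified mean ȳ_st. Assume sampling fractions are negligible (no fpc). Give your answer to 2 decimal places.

SE(ȳ_st) ≈ 2.32

V̂(ȳ_st) = Σ W_h² s_h²/n_h, with W_h = N_h/N and N = 6850:
  stratum 1: (2750/6850)²·51.8²/109 = 3.9675
  stratum 2: (1650/6850)²·6.2²/351 = 0.00635423
  stratum 3: (2450/6850)²·62.8²/355 = 1.42116
V̂(ȳ_st) = 5.39501
SE(ȳ_st) = √5.39501 = 2.32272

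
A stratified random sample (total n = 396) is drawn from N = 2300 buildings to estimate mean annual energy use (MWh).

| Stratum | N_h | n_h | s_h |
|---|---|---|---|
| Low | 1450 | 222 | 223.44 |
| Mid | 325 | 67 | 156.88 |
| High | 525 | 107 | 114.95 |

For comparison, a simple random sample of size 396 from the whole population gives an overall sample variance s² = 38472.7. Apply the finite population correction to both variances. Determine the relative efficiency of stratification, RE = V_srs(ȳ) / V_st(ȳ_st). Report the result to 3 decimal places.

RE ≈ 0.928

V̂(ȳ_st) = Σ W_h² (1 − n_h/N_h) s_h²/n_h, with W_h = N_h/N and N = 2300:
  stratum Low: (1450/2300)²·(1 − 222/1450)·223.44²/222 = 75.6972
  stratum Mid: (325/2300)²·(1 − 67/325)·156.88²/67 = 5.82248
  stratum High: (525/2300)²·(1 − 107/525)·114.95²/107 = 5.12288
V_st = 86.6425
V_srs = (1 − 396/2300)·38472.7/396 = 80.426
Relative efficiency = V_srs / V_st = 80.426/86.6425 = 0.9283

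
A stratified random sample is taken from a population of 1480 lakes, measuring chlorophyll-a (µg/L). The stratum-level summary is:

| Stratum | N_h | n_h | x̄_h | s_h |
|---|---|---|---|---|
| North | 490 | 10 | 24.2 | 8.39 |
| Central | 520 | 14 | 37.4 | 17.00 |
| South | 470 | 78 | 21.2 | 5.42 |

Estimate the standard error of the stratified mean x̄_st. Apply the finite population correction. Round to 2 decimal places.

V̂(x̄_st) = Σ W_h² (1 − n_h/N_h) s_h²/n_h, with W_h = N_h/N and N = 1480:
  stratum North: (490/1480)²·(1 − 10/490)·8.39²/10 = 0.755854
  stratum Central: (520/1480)²·(1 − 14/520)·17.00²/14 = 2.47971
  stratum South: (470/1480)²·(1 − 78/470)·5.42²/78 = 0.0316785
V̂(x̄_st) = 3.26724
SE(x̄_st) = √3.26724 = 1.80755

SE(x̄_st) ≈ 1.81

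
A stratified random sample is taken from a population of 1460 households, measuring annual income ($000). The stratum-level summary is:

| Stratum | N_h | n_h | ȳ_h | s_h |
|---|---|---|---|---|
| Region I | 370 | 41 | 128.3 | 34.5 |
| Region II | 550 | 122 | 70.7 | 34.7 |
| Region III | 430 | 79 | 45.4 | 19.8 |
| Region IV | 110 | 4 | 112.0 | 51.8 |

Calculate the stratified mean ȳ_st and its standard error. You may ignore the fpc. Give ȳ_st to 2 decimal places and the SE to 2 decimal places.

ȳ_st = Σ W_h ȳ_h = (370·128.3 + 550·70.7 + 430·45.4 + 110·112.0)/1460 = 80.95753
V̂(ȳ_st) = Σ W_h² s_h²/n_h, with W_h = N_h/N and N = 1460:
  stratum Region I: (370/1460)²·34.5²/41 = 1.86446
  stratum Region II: (550/1460)²·34.7²/122 = 1.40062
  stratum Region III: (430/1460)²·19.8²/79 = 0.430462
  stratum Region IV: (110/1460)²·51.8²/4 = 3.80784
V̂(ȳ_st) = 7.50338
SE(ȳ_st) = √7.50338 = 2.73923

ȳ_st ≈ 80.96, SE ≈ 2.74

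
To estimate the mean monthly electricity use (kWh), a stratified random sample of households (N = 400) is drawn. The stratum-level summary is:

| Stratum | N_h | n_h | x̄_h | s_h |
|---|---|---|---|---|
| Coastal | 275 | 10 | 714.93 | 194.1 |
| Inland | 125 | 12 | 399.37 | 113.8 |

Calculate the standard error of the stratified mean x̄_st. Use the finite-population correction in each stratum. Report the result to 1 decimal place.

V̂(x̄_st) = Σ W_h² (1 − n_h/N_h) s_h²/n_h, with W_h = N_h/N and N = 400:
  stratum Coastal: (275/400)²·(1 − 10/275)·194.1²/10 = 1715.97
  stratum Inland: (125/400)²·(1 − 12/125)·113.8²/12 = 95.2734
V̂(x̄_st) = 1811.24
SE(x̄_st) = √1811.24 = 42.5587

SE(x̄_st) ≈ 42.6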